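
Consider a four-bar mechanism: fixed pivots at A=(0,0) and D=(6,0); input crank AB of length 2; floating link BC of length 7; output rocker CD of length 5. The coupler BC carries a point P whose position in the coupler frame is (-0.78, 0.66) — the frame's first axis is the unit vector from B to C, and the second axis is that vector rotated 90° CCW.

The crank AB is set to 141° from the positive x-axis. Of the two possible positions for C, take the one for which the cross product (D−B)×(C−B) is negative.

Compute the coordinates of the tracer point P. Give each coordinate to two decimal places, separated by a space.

A=(0,0), D=(6.00,0)
B = A + 2.00·(cos141°, sin141°) = (-1.5543, 1.2586)
|BD| = 7.6584
circle(B,7.00) ∩ circle(D,5.00): a=5.3961, h=4.4589
  candidates: C₊=(4.5013,4.7701) cross=34.148; C₋=(3.0356,-4.0265) cross=-34.148
  mode - wants cross < 0 → take C=(3.0356,-4.0265) (cross=-34.148)
ex = (C−B)/|BC| = (0.6557,-0.7550); ey = (0.7550,0.6557)
P = B + -0.78·ex + 0.66·ey = (-1.5674,2.2803)

-1.57 2.28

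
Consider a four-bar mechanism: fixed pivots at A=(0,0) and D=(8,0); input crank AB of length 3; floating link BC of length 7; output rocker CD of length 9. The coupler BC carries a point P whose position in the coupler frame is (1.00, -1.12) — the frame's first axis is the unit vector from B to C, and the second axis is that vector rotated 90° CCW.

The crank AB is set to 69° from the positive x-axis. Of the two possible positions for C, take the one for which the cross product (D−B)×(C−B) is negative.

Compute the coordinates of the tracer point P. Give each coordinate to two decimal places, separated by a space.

-0.19 1.99

A=(0,0), D=(8.00,0)
B = A + 3.00·(cos69°, sin69°) = (1.0751, 2.8007)
|BD| = 7.4698
circle(B,7.00) ∩ circle(D,9.00): a=1.5930, h=6.8163
  candidates: C₊=(5.1076,8.5226) cross=50.917; C₋=(-0.0039,-4.1156) cross=-50.917
  mode - wants cross < 0 → take C=(-0.0039,-4.1156) (cross=-50.917)
ex = (C−B)/|BC| = (-0.1541,-0.9880); ey = (0.9880,-0.1541)
P = B + 1.00·ex + -1.12·ey = (-0.1856,1.9853)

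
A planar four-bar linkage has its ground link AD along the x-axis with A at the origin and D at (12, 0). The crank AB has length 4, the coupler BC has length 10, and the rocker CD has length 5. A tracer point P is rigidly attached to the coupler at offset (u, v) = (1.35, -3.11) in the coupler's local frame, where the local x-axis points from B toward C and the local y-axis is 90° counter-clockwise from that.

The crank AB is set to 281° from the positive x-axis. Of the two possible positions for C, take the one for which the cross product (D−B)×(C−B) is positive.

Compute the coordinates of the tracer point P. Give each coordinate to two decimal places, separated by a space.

A=(0,0), D=(12.00,0)
B = A + 4.00·(cos281°, sin281°) = (0.7632, -3.9265)
|BD| = 11.9030
circle(B,10.00) ∩ circle(D,5.00): a=9.1020, h=4.1417
  candidates: C₊=(7.9895,2.9859) cross=49.299; C₋=(10.7220,-4.8339) cross=-49.299
  mode + wants cross > 0 → take C=(7.9895,2.9859) (cross=49.299)
ex = (C−B)/|BC| = (0.7226,0.6912); ey = (-0.6912,0.7226)
P = B + 1.35·ex + -3.11·ey = (3.8885,-5.2407)

3.89 -5.24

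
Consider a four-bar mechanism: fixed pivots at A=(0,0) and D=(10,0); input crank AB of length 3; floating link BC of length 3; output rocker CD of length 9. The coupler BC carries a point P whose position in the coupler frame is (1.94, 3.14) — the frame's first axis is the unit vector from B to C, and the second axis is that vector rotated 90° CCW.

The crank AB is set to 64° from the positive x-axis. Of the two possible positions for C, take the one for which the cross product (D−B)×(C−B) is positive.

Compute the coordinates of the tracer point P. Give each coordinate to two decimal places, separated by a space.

-0.52 5.90

A=(0,0), D=(10.00,0)
B = A + 3.00·(cos64°, sin64°) = (1.3151, 2.6964)
|BD| = 9.0938
circle(B,3.00) ∩ circle(D,9.00): a=0.5882, h=2.9418
  candidates: C₊=(2.7491,5.3315) cross=26.752; C₋=(1.0046,-0.2875) cross=-26.752
  mode + wants cross > 0 → take C=(2.7491,5.3315) (cross=26.752)
ex = (C−B)/|BC| = (0.4780,0.8784); ey = (-0.8784,0.4780)
P = B + 1.94·ex + 3.14·ey = (-0.5156,5.9013)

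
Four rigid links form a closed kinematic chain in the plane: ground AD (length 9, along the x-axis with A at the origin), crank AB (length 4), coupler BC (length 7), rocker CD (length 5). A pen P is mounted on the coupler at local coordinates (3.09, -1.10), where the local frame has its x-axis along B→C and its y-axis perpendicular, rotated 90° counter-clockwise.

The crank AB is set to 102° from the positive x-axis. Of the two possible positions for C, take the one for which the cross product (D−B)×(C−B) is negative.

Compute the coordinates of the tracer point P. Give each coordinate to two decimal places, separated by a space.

0.57 0.95

A=(0,0), D=(9.00,0)
B = A + 4.00·(cos102°, sin102°) = (-0.8316, 3.9126)
|BD| = 10.5816
circle(B,7.00) ∩ circle(D,5.00): a=6.4248, h=2.7788
  candidates: C₊=(6.1653,4.1188) cross=29.404; C₋=(4.1104,-1.0449) cross=-29.404
  mode - wants cross < 0 → take C=(4.1104,-1.0449) (cross=-29.404)
ex = (C−B)/|BC| = (0.7060,-0.7082); ey = (0.7082,0.7060)
P = B + 3.09·ex + -1.10·ey = (0.5709,0.9476)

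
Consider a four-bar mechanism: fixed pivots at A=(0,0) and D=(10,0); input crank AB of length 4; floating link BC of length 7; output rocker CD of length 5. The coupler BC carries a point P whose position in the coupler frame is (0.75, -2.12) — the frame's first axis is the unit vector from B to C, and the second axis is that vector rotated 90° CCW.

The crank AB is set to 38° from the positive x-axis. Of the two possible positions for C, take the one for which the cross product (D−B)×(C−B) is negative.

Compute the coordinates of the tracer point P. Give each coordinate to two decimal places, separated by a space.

A=(0,0), D=(10.00,0)
B = A + 4.00·(cos38°, sin38°) = (3.1520, 2.4626)
|BD| = 7.2773
circle(B,7.00) ∩ circle(D,5.00): a=5.2876, h=4.5871
  candidates: C₊=(9.6800,4.9897) cross=33.381; C₋=(6.5754,-3.6431) cross=-33.381
  mode - wants cross < 0 → take C=(6.5754,-3.6431) (cross=-33.381)
ex = (C−B)/|BC| = (0.4891,-0.8723); ey = (0.8723,0.4891)
P = B + 0.75·ex + -2.12·ey = (1.6697,0.7717)

1.67 0.77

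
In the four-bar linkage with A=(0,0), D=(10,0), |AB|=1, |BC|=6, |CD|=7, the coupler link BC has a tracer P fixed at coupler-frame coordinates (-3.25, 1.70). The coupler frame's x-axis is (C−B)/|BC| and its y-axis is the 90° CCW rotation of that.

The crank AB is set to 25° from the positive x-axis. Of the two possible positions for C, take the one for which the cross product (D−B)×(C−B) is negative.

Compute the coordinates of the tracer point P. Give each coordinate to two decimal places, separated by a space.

0.30 4.04

A=(0,0), D=(10.00,0)
B = A + 1.00·(cos25°, sin25°) = (0.9063, 0.4226)
|BD| = 9.1035
circle(B,6.00) ∩ circle(D,7.00): a=3.8377, h=4.6121
  candidates: C₊=(4.9540,4.8516) cross=41.987; C₋=(4.5258,-4.3627) cross=-41.987
  mode - wants cross < 0 → take C=(4.5258,-4.3627) (cross=-41.987)
ex = (C−B)/|BC| = (0.6032,-0.7976); ey = (0.7976,0.6032)
P = B + -3.25·ex + 1.70·ey = (0.3016,4.0402)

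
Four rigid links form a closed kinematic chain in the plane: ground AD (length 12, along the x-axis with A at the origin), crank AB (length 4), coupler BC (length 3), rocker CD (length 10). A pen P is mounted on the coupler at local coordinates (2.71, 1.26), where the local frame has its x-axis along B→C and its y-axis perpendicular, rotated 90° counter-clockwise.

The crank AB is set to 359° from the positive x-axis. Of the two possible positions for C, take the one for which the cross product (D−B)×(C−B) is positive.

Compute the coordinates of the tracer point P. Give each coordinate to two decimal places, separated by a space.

A=(0,0), D=(12.00,0)
B = A + 4.00·(cos359°, sin359°) = (3.9994, -0.0698)
|BD| = 8.0009
circle(B,3.00) ∩ circle(D,10.00): a=-1.6864, h=2.4811
  candidates: C₊=(2.2914,2.3965) cross=19.851; C₋=(2.3347,-2.5656) cross=-19.851
  mode + wants cross > 0 → take C=(2.2914,2.3965) (cross=19.851)
ex = (C−B)/|BC| = (-0.5693,0.8221); ey = (-0.8221,-0.5693)
P = B + 2.71·ex + 1.26·ey = (1.4207,1.4408)

1.42 1.44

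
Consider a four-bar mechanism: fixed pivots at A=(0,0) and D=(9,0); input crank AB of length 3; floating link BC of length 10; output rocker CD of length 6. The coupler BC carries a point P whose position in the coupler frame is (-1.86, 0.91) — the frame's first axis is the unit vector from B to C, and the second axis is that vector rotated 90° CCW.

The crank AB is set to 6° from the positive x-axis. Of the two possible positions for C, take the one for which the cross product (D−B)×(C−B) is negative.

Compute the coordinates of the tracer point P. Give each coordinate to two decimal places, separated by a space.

2.03 2.15

A=(0,0), D=(9.00,0)
B = A + 3.00·(cos6°, sin6°) = (2.9836, 0.3136)
|BD| = 6.0246
circle(B,10.00) ∩ circle(D,6.00): a=8.3239, h=5.5420
  candidates: C₊=(11.5846,5.4148) cross=33.388; C₋=(11.0077,-5.6541) cross=-33.388
  mode - wants cross < 0 → take C=(11.0077,-5.6541) (cross=-33.388)
ex = (C−B)/|BC| = (0.8024,-0.5968); ey = (0.5968,0.8024)
P = B + -1.86·ex + 0.91·ey = (2.0341,2.1538)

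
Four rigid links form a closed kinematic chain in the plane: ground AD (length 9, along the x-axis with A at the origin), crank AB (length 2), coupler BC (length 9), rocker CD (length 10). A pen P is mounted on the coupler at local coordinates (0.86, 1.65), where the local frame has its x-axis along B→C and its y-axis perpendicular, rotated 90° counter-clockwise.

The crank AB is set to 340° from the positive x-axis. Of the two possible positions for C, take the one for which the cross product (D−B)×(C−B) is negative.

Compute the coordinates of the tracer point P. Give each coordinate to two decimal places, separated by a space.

3.72 -0.93

A=(0,0), D=(9.00,0)
B = A + 2.00·(cos340°, sin340°) = (1.8794, -0.6840)
|BD| = 7.1534
circle(B,9.00) ∩ circle(D,10.00): a=2.2487, h=8.7146
  candidates: C₊=(3.2844,8.2056) cross=62.339; C₋=(4.9511,-9.1436) cross=-62.339
  mode - wants cross < 0 → take C=(4.9511,-9.1436) (cross=-62.339)
ex = (C−B)/|BC| = (0.3413,-0.9400); ey = (0.9400,0.3413)
P = B + 0.86·ex + 1.65·ey = (3.7238,-0.9293)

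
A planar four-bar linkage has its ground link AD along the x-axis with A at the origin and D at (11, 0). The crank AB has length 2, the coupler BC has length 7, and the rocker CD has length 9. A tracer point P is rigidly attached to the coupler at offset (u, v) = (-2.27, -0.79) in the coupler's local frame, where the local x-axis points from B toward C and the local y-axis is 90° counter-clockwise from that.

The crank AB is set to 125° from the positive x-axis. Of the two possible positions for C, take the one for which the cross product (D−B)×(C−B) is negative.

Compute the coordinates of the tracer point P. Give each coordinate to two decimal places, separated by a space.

-3.12 3.01

A=(0,0), D=(11.00,0)
B = A + 2.00·(cos125°, sin125°) = (-1.1472, 1.6383)
|BD| = 12.2571
circle(B,7.00) ∩ circle(D,9.00): a=4.8232, h=5.0731
  candidates: C₊=(4.3109,6.0212) cross=62.182; C₋=(2.9547,-4.0340) cross=-62.182
  mode - wants cross < 0 → take C=(2.9547,-4.0340) (cross=-62.182)
ex = (C−B)/|BC| = (0.5860,-0.8103); ey = (0.8103,0.5860)
P = B + -2.27·ex + -0.79·ey = (-3.1175,3.0148)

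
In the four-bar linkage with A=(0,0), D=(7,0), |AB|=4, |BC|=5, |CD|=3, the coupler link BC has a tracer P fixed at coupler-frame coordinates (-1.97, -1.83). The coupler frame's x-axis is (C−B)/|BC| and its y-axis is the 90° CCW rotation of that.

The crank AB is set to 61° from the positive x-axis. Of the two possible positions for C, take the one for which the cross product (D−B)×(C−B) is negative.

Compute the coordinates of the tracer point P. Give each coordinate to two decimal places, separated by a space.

A=(0,0), D=(7.00,0)
B = A + 4.00·(cos61°, sin61°) = (1.9392, 3.4985)
|BD| = 6.1523
circle(B,5.00) ∩ circle(D,3.00): a=4.3765, h=2.4179
  candidates: C₊=(6.9142,2.9988) cross=14.876; C₋=(4.1643,-0.9791) cross=-14.876
  mode - wants cross < 0 → take C=(4.1643,-0.9791) (cross=-14.876)
ex = (C−B)/|BC| = (0.4450,-0.8955); ey = (0.8955,0.4450)
P = B + -1.97·ex + -1.83·ey = (-0.5762,4.4483)

-0.58 4.45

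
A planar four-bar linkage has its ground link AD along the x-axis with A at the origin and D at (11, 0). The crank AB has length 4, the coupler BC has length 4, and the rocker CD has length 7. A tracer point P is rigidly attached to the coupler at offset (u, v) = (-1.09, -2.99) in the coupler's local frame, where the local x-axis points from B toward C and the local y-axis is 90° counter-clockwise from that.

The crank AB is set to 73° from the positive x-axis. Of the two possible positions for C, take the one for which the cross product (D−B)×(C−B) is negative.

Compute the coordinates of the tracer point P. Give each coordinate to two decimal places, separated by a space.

-1.67 2.39

A=(0,0), D=(11.00,0)
B = A + 4.00·(cos73°, sin73°) = (1.1695, 3.8252)
|BD| = 10.5485
circle(B,4.00) ∩ circle(D,7.00): a=3.7101, h=1.4951
  candidates: C₊=(5.1692,3.8732) cross=15.772; C₋=(4.0848,1.0865) cross=-15.772
  mode - wants cross < 0 → take C=(4.0848,1.0865) (cross=-15.772)
ex = (C−B)/|BC| = (0.7288,-0.6847); ey = (0.6847,0.7288)
P = B + -1.09·ex + -2.99·ey = (-1.6722,2.3923)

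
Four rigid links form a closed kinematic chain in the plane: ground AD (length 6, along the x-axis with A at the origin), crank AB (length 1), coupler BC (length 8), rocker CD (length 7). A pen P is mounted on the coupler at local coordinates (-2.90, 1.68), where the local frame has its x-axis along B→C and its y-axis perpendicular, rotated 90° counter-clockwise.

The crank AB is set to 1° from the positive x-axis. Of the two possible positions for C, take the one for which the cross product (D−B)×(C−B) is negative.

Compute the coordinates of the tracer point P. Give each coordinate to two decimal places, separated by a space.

1.02 3.37

A=(0,0), D=(6.00,0)
B = A + 1.00·(cos1°, sin1°) = (0.9998, 0.0175)
|BD| = 5.0002
circle(B,8.00) ∩ circle(D,7.00): a=4.0000, h=6.9282
  candidates: C₊=(5.0240,6.9316) cross=34.642; C₋=(4.9757,-6.9246) cross=-34.642
  mode - wants cross < 0 → take C=(4.9757,-6.9246) (cross=-34.642)
ex = (C−B)/|BC| = (0.4970,-0.8678); ey = (0.8678,0.4970)
P = B + -2.90·ex + 1.68·ey = (1.0165,3.3689)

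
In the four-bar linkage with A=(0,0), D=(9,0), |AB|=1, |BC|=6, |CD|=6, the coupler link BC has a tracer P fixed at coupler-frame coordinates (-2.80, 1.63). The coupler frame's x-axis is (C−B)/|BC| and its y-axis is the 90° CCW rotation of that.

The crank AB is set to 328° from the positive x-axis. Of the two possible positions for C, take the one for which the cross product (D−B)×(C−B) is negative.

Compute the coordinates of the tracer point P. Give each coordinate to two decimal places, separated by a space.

-0.07 2.58

A=(0,0), D=(9.00,0)
B = A + 1.00·(cos328°, sin328°) = (0.8480, -0.5299)
|BD| = 8.1692
circle(B,6.00) ∩ circle(D,6.00): a=4.0846, h=4.3950
  candidates: C₊=(4.6389,4.1208) cross=35.904; C₋=(5.2091,-4.6507) cross=-35.904
  mode - wants cross < 0 → take C=(5.2091,-4.6507) (cross=-35.904)
ex = (C−B)/|BC| = (0.7268,-0.6868); ey = (0.6868,0.7268)
P = B + -2.80·ex + 1.63·ey = (-0.0676,2.5779)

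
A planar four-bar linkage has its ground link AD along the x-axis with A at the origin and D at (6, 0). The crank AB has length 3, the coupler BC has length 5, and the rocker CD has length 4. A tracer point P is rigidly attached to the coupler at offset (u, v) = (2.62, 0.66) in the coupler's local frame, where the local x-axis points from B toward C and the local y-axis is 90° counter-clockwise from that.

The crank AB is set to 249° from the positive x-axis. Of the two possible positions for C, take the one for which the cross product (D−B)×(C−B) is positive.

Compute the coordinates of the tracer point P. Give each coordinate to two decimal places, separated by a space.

0.10 -0.37

A=(0,0), D=(6.00,0)
B = A + 3.00·(cos249°, sin249°) = (-1.0751, -2.8007)
|BD| = 7.6093
circle(B,5.00) ∩ circle(D,4.00): a=4.3960, h=2.3822
  candidates: C₊=(2.1355,1.0323) cross=18.127; C₋=(3.8891,-3.3977) cross=-18.127
  mode + wants cross > 0 → take C=(2.1355,1.0323) (cross=18.127)
ex = (C−B)/|BC| = (0.6421,0.7666); ey = (-0.7666,0.6421)
P = B + 2.62·ex + 0.66·ey = (0.1013,-0.3684)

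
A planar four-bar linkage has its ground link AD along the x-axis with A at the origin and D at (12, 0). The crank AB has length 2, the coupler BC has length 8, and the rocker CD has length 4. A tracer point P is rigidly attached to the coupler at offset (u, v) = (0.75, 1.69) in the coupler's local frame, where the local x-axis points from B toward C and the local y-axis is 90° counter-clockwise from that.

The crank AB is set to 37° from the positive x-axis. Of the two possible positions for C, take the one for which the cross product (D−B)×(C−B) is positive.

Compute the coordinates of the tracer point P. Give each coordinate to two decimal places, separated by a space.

1.94 3.02

A=(0,0), D=(12.00,0)
B = A + 2.00·(cos37°, sin37°) = (1.5973, 1.2036)
|BD| = 10.4721
circle(B,8.00) ∩ circle(D,4.00): a=7.5279, h=2.7076
  candidates: C₊=(9.3865,3.0281) cross=28.355; C₋=(8.7640,-2.3513) cross=-28.355
  mode + wants cross > 0 → take C=(9.3865,3.0281) (cross=28.355)
ex = (C−B)/|BC| = (0.9736,0.2281); ey = (-0.2281,0.9736)
P = B + 0.75·ex + 1.69·ey = (1.9421,3.0201)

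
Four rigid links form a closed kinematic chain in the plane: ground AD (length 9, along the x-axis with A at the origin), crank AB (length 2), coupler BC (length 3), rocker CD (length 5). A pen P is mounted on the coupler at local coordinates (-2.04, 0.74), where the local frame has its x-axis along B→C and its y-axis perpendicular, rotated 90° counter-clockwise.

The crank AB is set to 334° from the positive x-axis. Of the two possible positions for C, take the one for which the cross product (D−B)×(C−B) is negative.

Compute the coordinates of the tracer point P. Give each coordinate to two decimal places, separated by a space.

A=(0,0), D=(9.00,0)
B = A + 2.00·(cos334°, sin334°) = (1.7976, -0.8767)
|BD| = 7.2556
circle(B,3.00) ∩ circle(D,5.00): a=2.5252, h=1.6197
  candidates: C₊=(4.1086,1.0362) cross=11.752; C₋=(4.5000,-2.1794) cross=-11.752
  mode - wants cross < 0 → take C=(4.5000,-2.1794) (cross=-11.752)
ex = (C−B)/|BC| = (0.9008,-0.4342); ey = (0.4342,0.9008)
P = B + -2.04·ex + 0.74·ey = (0.2813,0.6757)

0.28 0.68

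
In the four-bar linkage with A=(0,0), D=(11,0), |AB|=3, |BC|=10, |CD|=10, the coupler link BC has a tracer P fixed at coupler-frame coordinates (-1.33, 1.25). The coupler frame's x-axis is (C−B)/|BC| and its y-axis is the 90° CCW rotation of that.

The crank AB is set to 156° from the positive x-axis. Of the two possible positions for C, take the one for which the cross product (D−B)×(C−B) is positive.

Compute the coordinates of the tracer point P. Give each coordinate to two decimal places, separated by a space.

-4.56 1.28

A=(0,0), D=(11.00,0)
B = A + 3.00·(cos156°, sin156°) = (-2.7406, 1.2202)
|BD| = 13.7947
circle(B,10.00) ∩ circle(D,10.00): a=6.8974, h=7.2406
  candidates: C₊=(4.7701,7.8223) cross=99.882; C₋=(3.4892,-6.6021) cross=-99.882
  mode + wants cross > 0 → take C=(4.7701,7.8223) (cross=99.882)
ex = (C−B)/|BC| = (0.7511,0.6602); ey = (-0.6602,0.7511)
P = B + -1.33·ex + 1.25·ey = (-4.5648,1.2810)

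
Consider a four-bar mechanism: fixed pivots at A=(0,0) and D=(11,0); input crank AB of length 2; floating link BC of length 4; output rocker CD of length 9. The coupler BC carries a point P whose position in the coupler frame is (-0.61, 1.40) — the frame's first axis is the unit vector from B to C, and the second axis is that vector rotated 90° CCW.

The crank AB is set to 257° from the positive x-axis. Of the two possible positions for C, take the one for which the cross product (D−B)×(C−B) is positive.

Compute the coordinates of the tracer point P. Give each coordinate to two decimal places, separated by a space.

A=(0,0), D=(11.00,0)
B = A + 2.00·(cos257°, sin257°) = (-0.4499, -1.9487)
|BD| = 11.6146
circle(B,4.00) ∩ circle(D,9.00): a=3.0091, h=2.6354
  candidates: C₊=(2.0743,1.1542) cross=30.609; C₋=(2.9587,-4.0419) cross=-30.609
  mode + wants cross > 0 → take C=(2.0743,1.1542) (cross=30.609)
ex = (C−B)/|BC| = (0.6311,0.7757); ey = (-0.7757,0.6311)
P = B + -0.61·ex + 1.40·ey = (-1.9209,-1.5385)

-1.92 -1.54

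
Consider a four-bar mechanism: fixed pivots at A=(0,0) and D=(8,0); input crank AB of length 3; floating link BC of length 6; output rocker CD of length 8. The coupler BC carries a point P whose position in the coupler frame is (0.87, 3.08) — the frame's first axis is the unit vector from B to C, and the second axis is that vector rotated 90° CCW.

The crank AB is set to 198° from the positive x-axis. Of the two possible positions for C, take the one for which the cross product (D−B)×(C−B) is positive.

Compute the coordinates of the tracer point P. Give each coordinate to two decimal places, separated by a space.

-4.70 1.69

A=(0,0), D=(8.00,0)
B = A + 3.00·(cos198°, sin198°) = (-2.8532, -0.9271)
|BD| = 10.8927
circle(B,6.00) ∩ circle(D,8.00): a=4.1611, h=4.3227
  candidates: C₊=(0.9249,3.7341) cross=47.085; C₋=(1.6607,-4.8799) cross=-47.085
  mode + wants cross > 0 → take C=(0.9249,3.7341) (cross=47.085)
ex = (C−B)/|BC| = (0.6297,0.7769); ey = (-0.7769,0.6297)
P = B + 0.87·ex + 3.08·ey = (-4.6981,1.6882)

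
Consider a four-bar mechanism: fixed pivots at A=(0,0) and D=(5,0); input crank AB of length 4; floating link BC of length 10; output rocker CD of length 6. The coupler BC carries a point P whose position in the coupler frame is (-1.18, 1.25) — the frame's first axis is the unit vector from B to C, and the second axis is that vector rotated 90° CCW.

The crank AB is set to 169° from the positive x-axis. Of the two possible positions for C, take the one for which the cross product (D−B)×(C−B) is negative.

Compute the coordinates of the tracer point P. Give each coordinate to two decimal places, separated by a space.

-3.99 2.48

A=(0,0), D=(5.00,0)
B = A + 4.00·(cos169°, sin169°) = (-3.9265, 0.7632)
|BD| = 8.9591
circle(B,10.00) ∩ circle(D,6.00): a=8.0513, h=5.9309
  candidates: C₊=(4.6008,5.9867) cross=53.136; C₋=(3.5903,-5.8320) cross=-53.136
  mode - wants cross < 0 → take C=(3.5903,-5.8320) (cross=-53.136)
ex = (C−B)/|BC| = (0.7517,-0.6595); ey = (0.6595,0.7517)
P = B + -1.18·ex + 1.25·ey = (-3.9891,2.4811)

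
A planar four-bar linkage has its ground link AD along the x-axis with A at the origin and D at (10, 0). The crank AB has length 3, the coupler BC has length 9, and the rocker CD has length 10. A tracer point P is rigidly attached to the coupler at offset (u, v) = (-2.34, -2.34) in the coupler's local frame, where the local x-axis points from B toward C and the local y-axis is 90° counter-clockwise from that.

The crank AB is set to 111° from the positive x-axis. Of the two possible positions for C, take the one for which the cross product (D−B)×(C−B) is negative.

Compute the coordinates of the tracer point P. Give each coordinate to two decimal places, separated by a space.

-4.04 4.27

A=(0,0), D=(10.00,0)
B = A + 3.00·(cos111°, sin111°) = (-1.0751, 2.8007)
|BD| = 11.4238
circle(B,9.00) ∩ circle(D,10.00): a=4.8803, h=7.5619
  candidates: C₊=(5.5102,8.9354) cross=86.386; C₋=(1.8023,-5.7269) cross=-86.386
  mode - wants cross < 0 → take C=(1.8023,-5.7269) (cross=-86.386)
ex = (C−B)/|BC| = (0.3197,-0.9475); ey = (0.9475,0.3197)
P = B + -2.34·ex + -2.34·ey = (-4.0404,4.2698)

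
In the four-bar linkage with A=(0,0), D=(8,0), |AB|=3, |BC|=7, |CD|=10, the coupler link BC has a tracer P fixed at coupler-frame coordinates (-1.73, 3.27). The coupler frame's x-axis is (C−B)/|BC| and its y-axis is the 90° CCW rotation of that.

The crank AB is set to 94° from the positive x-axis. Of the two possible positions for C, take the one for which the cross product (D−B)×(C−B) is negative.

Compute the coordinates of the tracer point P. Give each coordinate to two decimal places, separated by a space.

A=(0,0), D=(8.00,0)
B = A + 3.00·(cos94°, sin94°) = (-0.2093, 2.9927)
|BD| = 8.7378
circle(B,7.00) ∩ circle(D,10.00): a=1.4505, h=6.8481
  candidates: C₊=(3.4990,8.9298) cross=59.837; C₋=(-1.1920,-3.9380) cross=-59.837
  mode - wants cross < 0 → take C=(-1.1920,-3.9380) (cross=-59.837)
ex = (C−B)/|BC| = (-0.1404,-0.9901); ey = (0.9901,-0.1404)
P = B + -1.73·ex + 3.27·ey = (3.2712,4.2465)

3.27 4.25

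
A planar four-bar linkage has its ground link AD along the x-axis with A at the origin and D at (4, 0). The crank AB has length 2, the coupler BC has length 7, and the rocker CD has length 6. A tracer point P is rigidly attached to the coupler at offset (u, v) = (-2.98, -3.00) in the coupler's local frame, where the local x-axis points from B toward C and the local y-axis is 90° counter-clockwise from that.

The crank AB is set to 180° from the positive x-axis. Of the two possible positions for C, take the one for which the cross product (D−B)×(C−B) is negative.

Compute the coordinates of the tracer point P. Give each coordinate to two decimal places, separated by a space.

-6.18 0.67

A=(0,0), D=(4.00,0)
B = A + 2.00·(cos180°, sin180°) = (-2.0000, 0.0000)
|BD| = 6.0000
circle(B,7.00) ∩ circle(D,6.00): a=4.0833, h=5.6856
  candidates: C₊=(2.0833,5.6856) cross=34.114; C₋=(2.0833,-5.6856) cross=-34.114
  mode - wants cross < 0 → take C=(2.0833,-5.6856) (cross=-34.114)
ex = (C−B)/|BC| = (0.5833,-0.8122); ey = (0.8122,0.5833)
P = B + -2.98·ex + -3.00·ey = (-6.1750,0.6705)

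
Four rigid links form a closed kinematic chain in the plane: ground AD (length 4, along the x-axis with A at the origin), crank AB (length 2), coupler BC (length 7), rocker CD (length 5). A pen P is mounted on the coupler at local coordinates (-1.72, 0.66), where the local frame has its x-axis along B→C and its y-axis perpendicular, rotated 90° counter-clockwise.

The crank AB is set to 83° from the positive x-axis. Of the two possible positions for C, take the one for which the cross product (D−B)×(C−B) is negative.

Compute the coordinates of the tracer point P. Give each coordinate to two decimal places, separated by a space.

0.37 3.82

A=(0,0), D=(4.00,0)
B = A + 2.00·(cos83°, sin83°) = (0.2437, 1.9851)
|BD| = 4.2485
circle(B,7.00) ∩ circle(D,5.00): a=4.9488, h=4.9507
  candidates: C₊=(6.9323,4.0499) cross=21.033; C₋=(2.3059,-4.7043) cross=-21.033
  mode - wants cross < 0 → take C=(2.3059,-4.7043) (cross=-21.033)
ex = (C−B)/|BC| = (0.2946,-0.9556); ey = (0.9556,0.2946)
P = B + -1.72·ex + 0.66·ey = (0.3677,3.8232)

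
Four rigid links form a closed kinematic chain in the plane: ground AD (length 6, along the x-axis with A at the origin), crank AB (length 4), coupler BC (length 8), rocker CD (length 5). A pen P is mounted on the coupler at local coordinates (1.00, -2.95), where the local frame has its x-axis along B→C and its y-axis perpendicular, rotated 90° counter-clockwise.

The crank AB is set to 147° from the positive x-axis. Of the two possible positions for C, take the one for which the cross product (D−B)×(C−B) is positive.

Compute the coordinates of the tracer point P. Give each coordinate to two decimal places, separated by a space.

A=(0,0), D=(6.00,0)
B = A + 4.00·(cos147°, sin147°) = (-3.3547, 2.1786)
|BD| = 9.6050
circle(B,8.00) ∩ circle(D,5.00): a=6.8327, h=4.1610
  candidates: C₊=(4.2437,4.6814) cross=39.967; C₋=(2.3562,-3.4238) cross=-39.967
  mode + wants cross > 0 → take C=(4.2437,4.6814) (cross=39.967)
ex = (C−B)/|BC| = (0.9498,0.3129); ey = (-0.3129,0.9498)
P = B + 1.00·ex + -2.95·ey = (-1.4820,-0.3105)

-1.48 -0.31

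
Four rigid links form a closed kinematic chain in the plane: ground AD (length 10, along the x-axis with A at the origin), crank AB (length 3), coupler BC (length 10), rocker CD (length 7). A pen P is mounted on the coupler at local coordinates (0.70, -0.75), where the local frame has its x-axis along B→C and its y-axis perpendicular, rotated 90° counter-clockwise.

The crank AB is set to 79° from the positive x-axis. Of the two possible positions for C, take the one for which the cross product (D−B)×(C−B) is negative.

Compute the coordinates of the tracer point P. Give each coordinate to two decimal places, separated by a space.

A=(0,0), D=(10.00,0)
B = A + 3.00·(cos79°, sin79°) = (0.5724, 2.9449)
|BD| = 9.8768
circle(B,10.00) ∩ circle(D,7.00): a=7.5202, h=6.5914
  candidates: C₊=(9.7159,6.9942) cross=65.102; C₋=(5.7853,-5.5889) cross=-65.102
  mode - wants cross < 0 → take C=(5.7853,-5.5889) (cross=-65.102)
ex = (C−B)/|BC| = (0.5213,-0.8534); ey = (0.8534,0.5213)
P = B + 0.70·ex + -0.75·ey = (0.2973,1.9565)

0.30 1.96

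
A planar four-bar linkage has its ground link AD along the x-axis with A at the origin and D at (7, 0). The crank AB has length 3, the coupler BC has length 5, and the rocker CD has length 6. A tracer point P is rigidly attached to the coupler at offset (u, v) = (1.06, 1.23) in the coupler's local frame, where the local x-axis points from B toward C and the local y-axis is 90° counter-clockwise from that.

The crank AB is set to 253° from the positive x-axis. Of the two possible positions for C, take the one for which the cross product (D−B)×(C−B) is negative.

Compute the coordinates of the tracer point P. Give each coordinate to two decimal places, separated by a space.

A=(0,0), D=(7.00,0)
B = A + 3.00·(cos253°, sin253°) = (-0.8771, -2.8689)
|BD| = 8.3833
circle(B,5.00) ∩ circle(D,6.00): a=3.5356, h=3.5355
  candidates: C₊=(1.2351,1.6630) cross=29.639; C₋=(3.6549,-4.9810) cross=-29.639
  mode - wants cross < 0 → take C=(3.6549,-4.9810) (cross=-29.639)
ex = (C−B)/|BC| = (0.9064,-0.4224); ey = (0.4224,0.9064)
P = B + 1.06·ex + 1.23·ey = (0.6032,-2.2018)

0.60 -2.20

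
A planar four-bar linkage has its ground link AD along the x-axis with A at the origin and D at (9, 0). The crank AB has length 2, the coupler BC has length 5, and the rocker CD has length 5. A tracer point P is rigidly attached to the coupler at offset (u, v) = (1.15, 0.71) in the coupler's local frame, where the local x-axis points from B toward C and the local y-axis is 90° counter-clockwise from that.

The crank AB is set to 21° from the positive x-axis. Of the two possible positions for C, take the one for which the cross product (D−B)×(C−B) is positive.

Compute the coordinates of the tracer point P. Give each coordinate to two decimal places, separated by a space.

A=(0,0), D=(9.00,0)
B = A + 2.00·(cos21°, sin21°) = (1.8672, 0.7167)
|BD| = 7.1688
circle(B,5.00) ∩ circle(D,5.00): a=3.5844, h=3.4860
  candidates: C₊=(5.7821,3.8269) cross=24.990; C₋=(5.0850,-3.1102) cross=-24.990
  mode + wants cross > 0 → take C=(5.7821,3.8269) (cross=24.990)
ex = (C−B)/|BC| = (0.7830,0.6220); ey = (-0.6220,0.7830)
P = B + 1.15·ex + 0.71·ey = (2.3260,1.9880)

2.33 1.99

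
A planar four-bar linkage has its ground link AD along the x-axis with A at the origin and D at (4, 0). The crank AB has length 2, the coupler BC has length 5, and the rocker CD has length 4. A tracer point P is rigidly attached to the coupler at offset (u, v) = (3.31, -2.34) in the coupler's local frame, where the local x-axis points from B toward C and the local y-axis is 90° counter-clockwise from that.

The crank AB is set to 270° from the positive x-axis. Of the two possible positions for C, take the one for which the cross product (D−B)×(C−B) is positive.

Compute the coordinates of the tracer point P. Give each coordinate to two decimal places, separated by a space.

3.06 0.65

A=(0,0), D=(4.00,0)
B = A + 2.00·(cos270°, sin270°) = (-0.0000, -2.0000)
|BD| = 4.4721
circle(B,5.00) ∩ circle(D,4.00): a=3.2423, h=3.8062
  candidates: C₊=(1.1978,2.8544) cross=17.022; C₋=(4.6022,-3.9544) cross=-17.022
  mode + wants cross > 0 → take C=(1.1978,2.8544) (cross=17.022)
ex = (C−B)/|BC| = (0.2396,0.9709); ey = (-0.9709,0.2396)
P = B + 3.31·ex + -2.34·ey = (3.0648,0.6531)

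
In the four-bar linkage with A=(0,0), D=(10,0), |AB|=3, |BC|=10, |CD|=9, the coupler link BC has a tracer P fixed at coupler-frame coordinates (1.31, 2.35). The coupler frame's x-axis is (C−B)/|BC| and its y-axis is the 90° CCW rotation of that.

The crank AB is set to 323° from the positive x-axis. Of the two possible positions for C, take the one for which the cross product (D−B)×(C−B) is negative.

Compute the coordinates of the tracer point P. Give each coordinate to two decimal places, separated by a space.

A=(0,0), D=(10.00,0)
B = A + 3.00·(cos323°, sin323°) = (2.3959, -1.8054)
|BD| = 7.8155
circle(B,10.00) ∩ circle(D,9.00): a=5.1233, h=8.5879
  candidates: C₊=(5.3967,7.7337) cross=67.119; C₋=(9.3645,-8.9775) cross=-67.119
  mode - wants cross < 0 → take C=(9.3645,-8.9775) (cross=-67.119)
ex = (C−B)/|BC| = (0.6969,-0.7172); ey = (0.7172,0.6969)
P = B + 1.31·ex + 2.35·ey = (4.9942,-1.1074)

4.99 -1.11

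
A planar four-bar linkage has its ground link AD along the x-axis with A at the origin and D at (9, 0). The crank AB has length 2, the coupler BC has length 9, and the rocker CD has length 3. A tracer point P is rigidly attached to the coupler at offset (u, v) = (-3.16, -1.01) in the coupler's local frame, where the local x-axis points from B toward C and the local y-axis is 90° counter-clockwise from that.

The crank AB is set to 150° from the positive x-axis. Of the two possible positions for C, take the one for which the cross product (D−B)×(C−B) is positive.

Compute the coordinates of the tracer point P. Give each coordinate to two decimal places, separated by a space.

-4.70 -0.48

A=(0,0), D=(9.00,0)
B = A + 2.00·(cos150°, sin150°) = (-1.7321, 1.0000)
|BD| = 10.7785
circle(B,9.00) ∩ circle(D,3.00): a=8.7292, h=2.1910
  candidates: C₊=(7.1628,2.3717) cross=23.616; C₋=(6.7563,-1.9914) cross=-23.616
  mode + wants cross > 0 → take C=(7.1628,2.3717) (cross=23.616)
ex = (C−B)/|BC| = (0.9883,0.1524); ey = (-0.1524,0.9883)
P = B + -3.16·ex + -1.01·ey = (-4.7012,-0.4798)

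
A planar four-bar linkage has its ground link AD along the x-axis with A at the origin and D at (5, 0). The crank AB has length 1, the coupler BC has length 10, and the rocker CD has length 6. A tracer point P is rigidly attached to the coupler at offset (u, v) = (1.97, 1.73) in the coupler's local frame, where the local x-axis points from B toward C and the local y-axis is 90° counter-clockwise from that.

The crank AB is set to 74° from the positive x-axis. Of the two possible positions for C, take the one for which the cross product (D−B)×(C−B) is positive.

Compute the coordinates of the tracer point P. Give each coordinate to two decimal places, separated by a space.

A=(0,0), D=(5.00,0)
B = A + 1.00·(cos74°, sin74°) = (0.2756, 0.9613)
|BD| = 4.8212
circle(B,10.00) ∩ circle(D,6.00): a=9.0480, h=4.2584
  candidates: C₊=(9.9910,3.3301) cross=20.530; C₋=(8.2929,-5.0157) cross=-20.530
  mode + wants cross > 0 → take C=(9.9910,3.3301) (cross=20.530)
ex = (C−B)/|BC| = (0.9715,0.2369); ey = (-0.2369,0.9715)
P = B + 1.97·ex + 1.73·ey = (1.7797,3.1087)

1.78 3.11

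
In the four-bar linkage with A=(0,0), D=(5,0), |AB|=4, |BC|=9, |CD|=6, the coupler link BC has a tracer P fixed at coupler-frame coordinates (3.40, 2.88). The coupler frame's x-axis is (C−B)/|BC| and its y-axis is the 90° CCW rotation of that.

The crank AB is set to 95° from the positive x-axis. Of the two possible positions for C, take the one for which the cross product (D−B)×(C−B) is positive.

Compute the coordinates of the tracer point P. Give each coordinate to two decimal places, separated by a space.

2.78 7.16

A=(0,0), D=(5.00,0)
B = A + 4.00·(cos95°, sin95°) = (-0.3486, 3.9848)
|BD| = 6.6698
circle(B,9.00) ∩ circle(D,6.00): a=6.7083, h=5.9999
  candidates: C₊=(8.6154,4.7884) cross=40.018; C₋=(1.4463,-4.8344) cross=-40.018
  mode + wants cross > 0 → take C=(8.6154,4.7884) (cross=40.018)
ex = (C−B)/|BC| = (0.9960,0.0893); ey = (-0.0893,0.9960)
P = B + 3.40·ex + 2.88·ey = (2.7806,7.1569)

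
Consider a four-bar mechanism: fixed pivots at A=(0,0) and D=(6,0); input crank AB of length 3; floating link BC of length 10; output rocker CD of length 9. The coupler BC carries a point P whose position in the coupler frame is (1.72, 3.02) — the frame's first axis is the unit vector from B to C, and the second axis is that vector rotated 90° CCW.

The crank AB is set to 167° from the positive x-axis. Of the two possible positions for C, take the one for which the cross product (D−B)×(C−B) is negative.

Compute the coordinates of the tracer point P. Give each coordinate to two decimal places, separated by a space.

0.55 0.65

A=(0,0), D=(6.00,0)
B = A + 3.00·(cos167°, sin167°) = (-2.9231, 0.6749)
|BD| = 8.9486
circle(B,10.00) ∩ circle(D,9.00): a=5.5359, h=8.3279
  candidates: C₊=(3.2251,8.5615) cross=74.523; C₋=(1.9690,-8.0468) cross=-74.523
  mode - wants cross < 0 → take C=(1.9690,-8.0468) (cross=-74.523)
ex = (C−B)/|BC| = (0.4892,-0.8722); ey = (0.8722,0.4892)
P = B + 1.72·ex + 3.02·ey = (0.5523,0.6521)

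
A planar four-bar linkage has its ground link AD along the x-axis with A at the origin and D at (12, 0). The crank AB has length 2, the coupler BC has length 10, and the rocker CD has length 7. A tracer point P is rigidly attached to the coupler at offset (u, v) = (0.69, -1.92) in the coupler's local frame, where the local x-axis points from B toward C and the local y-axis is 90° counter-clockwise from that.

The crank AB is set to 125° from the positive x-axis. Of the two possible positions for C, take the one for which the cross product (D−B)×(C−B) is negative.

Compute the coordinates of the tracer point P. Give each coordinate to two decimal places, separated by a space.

-1.80 -0.30

A=(0,0), D=(12.00,0)
B = A + 2.00·(cos125°, sin125°) = (-1.1472, 1.6383)
|BD| = 13.2488
circle(B,10.00) ∩ circle(D,7.00): a=8.5491, h=5.1877
  candidates: C₊=(7.9778,5.7291) cross=68.731; C₋=(6.6949,-4.5668) cross=-68.731
  mode - wants cross < 0 → take C=(6.6949,-4.5668) (cross=-68.731)
ex = (C−B)/|BC| = (0.7842,-0.6205); ey = (0.6205,0.7842)
P = B + 0.69·ex + -1.92·ey = (-1.7974,-0.2955)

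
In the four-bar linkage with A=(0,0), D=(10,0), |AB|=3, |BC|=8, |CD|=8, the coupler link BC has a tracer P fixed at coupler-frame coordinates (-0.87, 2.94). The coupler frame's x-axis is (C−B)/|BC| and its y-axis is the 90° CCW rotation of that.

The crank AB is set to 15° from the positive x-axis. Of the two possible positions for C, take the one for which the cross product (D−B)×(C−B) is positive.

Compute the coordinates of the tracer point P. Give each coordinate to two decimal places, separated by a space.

A=(0,0), D=(10.00,0)
B = A + 3.00·(cos15°, sin15°) = (2.8978, 0.7765)
|BD| = 7.1445
circle(B,8.00) ∩ circle(D,8.00): a=3.5723, h=7.1581
  candidates: C₊=(7.2268,7.5040) cross=51.142; C₋=(5.6710,-6.7275) cross=-51.142
  mode + wants cross > 0 → take C=(7.2268,7.5040) (cross=51.142)
ex = (C−B)/|BC| = (0.5411,0.8409); ey = (-0.8409,0.5411)
P = B + -0.87·ex + 2.94·ey = (-0.0454,1.6358)

-0.05 1.64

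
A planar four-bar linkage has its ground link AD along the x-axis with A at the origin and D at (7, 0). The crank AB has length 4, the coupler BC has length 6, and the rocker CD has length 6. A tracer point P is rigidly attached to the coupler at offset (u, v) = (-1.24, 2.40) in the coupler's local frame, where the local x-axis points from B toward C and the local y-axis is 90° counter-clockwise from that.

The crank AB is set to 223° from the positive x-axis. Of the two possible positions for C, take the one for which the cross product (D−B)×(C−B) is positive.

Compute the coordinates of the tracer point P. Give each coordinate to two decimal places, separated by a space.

-5.52 -1.97

A=(0,0), D=(7.00,0)
B = A + 4.00·(cos223°, sin223°) = (-2.9254, -2.7280)
|BD| = 10.2935
circle(B,6.00) ∩ circle(D,6.00): a=5.1467, h=3.0840
  candidates: C₊=(1.2200,1.6097) cross=31.745; C₋=(2.8546,-4.3377) cross=-31.745
  mode + wants cross > 0 → take C=(1.2200,1.6097) (cross=31.745)
ex = (C−B)/|BC| = (0.6909,0.7230); ey = (-0.7230,0.6909)
P = B + -1.24·ex + 2.40·ey = (-5.5172,-1.9663)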